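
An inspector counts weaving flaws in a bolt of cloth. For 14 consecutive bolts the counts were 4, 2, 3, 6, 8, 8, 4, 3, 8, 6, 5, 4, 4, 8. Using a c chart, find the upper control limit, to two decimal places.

c̄ = (4 + 2 + 3 + 6 + 8 + 8 + 4 + 3 + 8 + 6 + 5 + 4 + 4 + 8) / 14 = 73 / 14 = 5.2143
UCL = c̄ + 3√c̄ = 5.2143 + 3 × √5.2143 = 5.2143 + 3 × 2.2835 = 12.0647

12.06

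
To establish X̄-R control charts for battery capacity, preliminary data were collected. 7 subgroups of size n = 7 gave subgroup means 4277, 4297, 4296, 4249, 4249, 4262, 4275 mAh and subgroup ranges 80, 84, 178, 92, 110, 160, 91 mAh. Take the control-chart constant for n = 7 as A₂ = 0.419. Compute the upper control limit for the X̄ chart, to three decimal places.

4319.729

X̄̄ = (4277 + 4297 + 4296 + 4249 + 4249 + 4262 + 4275) / 7 = 29905.0000 / 7 = 4272.1429
R̄ = (80 + 84 + 178 + 92 + 110 + 160 + 91) / 7 = 795.0000 / 7 = 113.5714
UCL = X̄̄ + A₂·R̄ = 4272.1429 + 0.419 × 113.5714 = 4319.7293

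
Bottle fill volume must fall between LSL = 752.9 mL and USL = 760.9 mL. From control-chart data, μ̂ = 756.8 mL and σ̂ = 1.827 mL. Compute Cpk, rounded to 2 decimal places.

Cpu = (USL − μ̂) / (3σ̂) = (760.9 − 756.8) / (3 × 1.827) = 0.7480; Cpl = (μ̂ − LSL) / (3σ̂) = (756.8 − 752.9) / (3 × 1.827) = 0.7115; Cpk = min(Cpu, Cpl) = 0.7115

0.71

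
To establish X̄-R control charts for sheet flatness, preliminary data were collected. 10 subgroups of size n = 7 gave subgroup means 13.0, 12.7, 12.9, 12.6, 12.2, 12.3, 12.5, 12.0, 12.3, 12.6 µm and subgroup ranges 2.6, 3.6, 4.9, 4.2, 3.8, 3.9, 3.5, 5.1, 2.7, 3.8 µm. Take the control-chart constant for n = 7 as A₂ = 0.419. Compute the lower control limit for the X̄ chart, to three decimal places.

10.914

X̄̄ = (13.0 + 12.7 + 12.9 + 12.6 + 12.2 + 12.3 + 12.5 + 12.0 + 12.3 + 12.6) / 10 = 125.1000 / 10 = 12.5100
R̄ = (2.6 + 3.6 + 4.9 + 4.2 + 3.8 + 3.9 + 3.5 + 5.1 + 2.7 + 3.8) / 10 = 38.1000 / 10 = 3.8100
LCL = X̄̄ − A₂·R̄ = 12.5100 − 0.419 × 3.8100 = 10.9136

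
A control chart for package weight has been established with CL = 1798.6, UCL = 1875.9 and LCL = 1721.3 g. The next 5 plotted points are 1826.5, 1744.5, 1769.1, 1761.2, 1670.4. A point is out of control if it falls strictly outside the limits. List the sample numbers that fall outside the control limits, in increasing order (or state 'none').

5

Compare each point to [1721.3, 1875.9]: sample 5 = 1670.4 < LCL.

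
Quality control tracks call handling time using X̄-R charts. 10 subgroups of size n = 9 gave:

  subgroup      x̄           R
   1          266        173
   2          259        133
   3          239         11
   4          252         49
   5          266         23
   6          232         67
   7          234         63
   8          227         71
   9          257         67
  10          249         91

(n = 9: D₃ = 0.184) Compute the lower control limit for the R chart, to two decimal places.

13.76

R̄ = (173 + 133 + 11 + 49 + 23 + 67 + 63 + 71 + 67 + 91) / 10 = 748.0000 / 10 = 74.8000
LCL_R = D₃·R̄ = 0.184 × 74.8000 = 13.7632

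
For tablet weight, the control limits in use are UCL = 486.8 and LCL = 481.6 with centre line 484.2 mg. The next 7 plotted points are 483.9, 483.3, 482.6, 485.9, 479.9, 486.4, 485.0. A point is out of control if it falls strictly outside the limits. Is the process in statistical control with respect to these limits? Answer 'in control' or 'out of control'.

out of control

Compare each point to [481.6, 486.8]: sample 5 = 479.9 < LCL.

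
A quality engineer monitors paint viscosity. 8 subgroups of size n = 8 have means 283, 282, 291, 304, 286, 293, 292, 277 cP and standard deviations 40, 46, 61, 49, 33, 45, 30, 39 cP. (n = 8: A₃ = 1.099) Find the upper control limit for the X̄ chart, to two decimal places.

X̄̄ = (283 + 282 + 291 + 304 + 286 + 293 + 292 + 277) / 8 = 288.5000
s̄ = (40 + 46 + 61 + 49 + 33 + 45 + 30 + 39) / 8 = 42.8750
UCL = X̄̄ + A₃·s̄ = 288.5000 + 1.099 × 42.8750 = 335.6196

335.62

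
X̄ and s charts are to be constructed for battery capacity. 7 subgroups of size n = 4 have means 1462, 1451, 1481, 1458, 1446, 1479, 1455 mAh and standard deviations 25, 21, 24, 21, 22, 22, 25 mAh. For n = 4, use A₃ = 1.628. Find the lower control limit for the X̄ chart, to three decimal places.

1424.503

X̄̄ = (1462 + 1451 + 1481 + 1458 + 1446 + 1479 + 1455) / 7 = 1461.7143
s̄ = (25 + 21 + 24 + 21 + 22 + 22 + 25) / 7 = 22.8571
LCL = X̄̄ − A₃·s̄ = 1461.7143 − 1.628 × 22.8571 = 1424.5029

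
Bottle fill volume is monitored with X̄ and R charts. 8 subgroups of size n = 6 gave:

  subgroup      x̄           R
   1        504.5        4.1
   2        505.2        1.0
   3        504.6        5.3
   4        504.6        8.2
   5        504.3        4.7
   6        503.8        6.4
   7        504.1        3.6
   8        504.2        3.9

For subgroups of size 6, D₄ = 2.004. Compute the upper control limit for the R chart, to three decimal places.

R̄ = (4.1 + 1.0 + 5.3 + 8.2 + 4.7 + 6.4 + 3.6 + 3.9) / 8 = 37.2000 / 8 = 4.6500
UCL_R = D₄·R̄ = 2.004 × 4.6500 = 9.3186

9.319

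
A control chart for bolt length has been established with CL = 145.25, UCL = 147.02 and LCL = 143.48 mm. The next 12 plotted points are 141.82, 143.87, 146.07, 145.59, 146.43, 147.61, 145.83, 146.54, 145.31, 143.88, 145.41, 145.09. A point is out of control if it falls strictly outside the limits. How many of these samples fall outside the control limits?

2

Compare each point to [143.48, 147.02]: sample 1 = 141.82 < LCL; sample 6 = 147.61 > UCL.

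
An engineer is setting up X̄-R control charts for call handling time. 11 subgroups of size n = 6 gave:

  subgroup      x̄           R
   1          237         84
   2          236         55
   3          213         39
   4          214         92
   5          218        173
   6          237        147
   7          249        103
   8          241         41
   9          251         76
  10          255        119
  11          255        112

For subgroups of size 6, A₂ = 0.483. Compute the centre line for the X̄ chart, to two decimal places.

X̄̄ = (237 + 236 + 213 + 214 + 218 + 237 + 249 + 241 + 251 + 255 + 255) / 11 = 2606.0000 / 11 = 236.9091
CL = X̄̄ = 236.9091

236.91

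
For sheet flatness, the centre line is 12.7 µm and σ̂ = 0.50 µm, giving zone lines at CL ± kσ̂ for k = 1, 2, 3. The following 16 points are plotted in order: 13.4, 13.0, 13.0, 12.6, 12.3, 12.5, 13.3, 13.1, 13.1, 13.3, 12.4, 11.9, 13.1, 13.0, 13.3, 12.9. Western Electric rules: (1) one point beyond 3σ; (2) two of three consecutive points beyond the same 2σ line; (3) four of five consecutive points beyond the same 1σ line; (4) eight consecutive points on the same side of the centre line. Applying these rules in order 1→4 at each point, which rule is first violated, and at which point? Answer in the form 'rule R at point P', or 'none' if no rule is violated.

none

Zone of each point (C = within 1σ̂, B = 1σ̂–2σ̂, A = 2σ̂–3σ̂, * = beyond 3σ̂; sign = side of CL): 1:+B, 2:+C, 3:+C, 4:-C, 5:-C, 6:-C, 7:+B, 8:+C, 9:+C, 10:+B, 11:-C, 12:-B, 13:+C, 14:+C, 15:+B, 16:+C
No rule fires across all 16 points.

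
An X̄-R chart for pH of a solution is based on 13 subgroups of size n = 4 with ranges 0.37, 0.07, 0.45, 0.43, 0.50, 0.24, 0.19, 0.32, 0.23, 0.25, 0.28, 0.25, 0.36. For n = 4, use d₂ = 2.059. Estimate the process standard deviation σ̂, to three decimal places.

0.147

R̄ = (0.37 + 0.07 + 0.45 + 0.43 + 0.50 + 0.24 + 0.19 + 0.32 + 0.23 + 0.25 + 0.28 + 0.25 + 0.36) / 13 = 0.3031
σ̂ = R̄ / d₂ = 0.3031 / 2.059 = 0.1472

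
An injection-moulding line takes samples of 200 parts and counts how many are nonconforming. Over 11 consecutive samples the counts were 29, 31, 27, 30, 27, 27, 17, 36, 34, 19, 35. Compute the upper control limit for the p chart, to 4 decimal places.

0.2158

p̄ = Σdᵢ / (k·n) = 312 / (11 × 200) = 0.14182
UCL = p̄ + 3·√(p̄(1−p̄)/n) = 0.14182 + 3 × √(0.14182×0.85818/200) = 0.14182 + 3 × 0.02467 = 0.21582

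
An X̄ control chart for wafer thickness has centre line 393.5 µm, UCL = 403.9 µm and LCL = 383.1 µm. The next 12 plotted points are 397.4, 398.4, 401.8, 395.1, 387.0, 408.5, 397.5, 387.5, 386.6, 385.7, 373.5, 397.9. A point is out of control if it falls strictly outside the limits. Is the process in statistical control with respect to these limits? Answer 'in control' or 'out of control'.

out of control

Compare each point to [383.1, 403.9]: sample 6 = 408.5 > UCL; sample 11 = 373.5 < LCL.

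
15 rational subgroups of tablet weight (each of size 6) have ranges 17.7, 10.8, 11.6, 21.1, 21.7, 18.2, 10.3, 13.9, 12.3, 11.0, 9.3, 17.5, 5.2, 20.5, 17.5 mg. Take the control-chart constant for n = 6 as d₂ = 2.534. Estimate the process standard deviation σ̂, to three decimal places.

5.751

R̄ = (17.7 + 10.8 + 11.6 + 21.1 + 21.7 + 18.2 + 10.3 + 13.9 + 12.3 + 11.0 + 9.3 + 17.5 + 5.2 + 20.5 + 17.5) / 15 = 14.5733
σ̂ = R̄ / d₂ = 14.5733 / 2.534 = 5.7511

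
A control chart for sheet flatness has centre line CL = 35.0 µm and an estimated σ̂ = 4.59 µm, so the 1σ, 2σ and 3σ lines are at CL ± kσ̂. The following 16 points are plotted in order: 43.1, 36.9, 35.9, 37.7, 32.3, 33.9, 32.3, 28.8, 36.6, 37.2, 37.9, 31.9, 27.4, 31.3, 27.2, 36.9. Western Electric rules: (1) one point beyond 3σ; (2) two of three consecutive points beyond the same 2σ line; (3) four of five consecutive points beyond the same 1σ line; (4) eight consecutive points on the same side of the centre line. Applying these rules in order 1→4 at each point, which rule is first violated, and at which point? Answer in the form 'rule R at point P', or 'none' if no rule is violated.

Zone of each point (C = within 1σ̂, B = 1σ̂–2σ̂, A = 2σ̂–3σ̂, * = beyond 3σ̂; sign = side of CL): 1:+B, 2:+C, 3:+C, 4:+C, 5:-C, 6:-C, 7:-C, 8:-B, 9:+C, 10:+C, 11:+C, 12:-C, 13:-B, 14:-C, 15:-B, 16:+C
No rule fires across all 16 points.

none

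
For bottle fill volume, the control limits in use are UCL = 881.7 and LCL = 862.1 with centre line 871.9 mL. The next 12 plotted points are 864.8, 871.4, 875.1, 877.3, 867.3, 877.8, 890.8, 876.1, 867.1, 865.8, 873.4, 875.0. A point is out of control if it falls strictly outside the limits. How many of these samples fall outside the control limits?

1

Compare each point to [862.1, 881.7]: sample 7 = 890.8 > UCL.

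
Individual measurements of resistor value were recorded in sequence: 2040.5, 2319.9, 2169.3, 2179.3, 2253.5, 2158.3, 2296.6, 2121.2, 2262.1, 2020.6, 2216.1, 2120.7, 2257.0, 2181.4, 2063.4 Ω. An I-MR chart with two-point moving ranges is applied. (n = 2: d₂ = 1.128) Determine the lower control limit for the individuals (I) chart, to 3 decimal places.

X̄ = (2040.5 + 2319.9 + 2169.3 + 2179.3 + 2253.5 + 2158.3 + 2296.6 + 2121.2 + 2262.1 + 2020.6 + 2216.1 + 2120.7 + 2257.0 + 2181.4 + 2063.4) / 15 = 2177.3267
Moving ranges: 279.4, 150.6, 10.0, 74.2, 95.2, 138.3, 175.4, 140.9, 241.5, 195.5, 95.4, 136.3, 75.6, 118.0; M̄R̄ = 1926.3000 / 14 = 137.5929
LCL = X̄ − 3·M̄R̄/d₂ = 2177.3267 − 3 × 137.5929 / 1.128 = 1811.3882

1811.388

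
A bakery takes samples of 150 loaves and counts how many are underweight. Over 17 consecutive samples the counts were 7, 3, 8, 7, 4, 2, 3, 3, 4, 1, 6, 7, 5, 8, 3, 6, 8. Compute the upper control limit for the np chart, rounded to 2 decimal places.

p̄ = Σdᵢ / (k·n) = 85 / (17 × 150) = 0.03333
UCL = np̄ + 3·√(np̄(1−p̄)) = 5.0000 + 3 × √(5.0000×0.96667) = 5.0000 + 3 × 2.1985 = 11.5955

11.60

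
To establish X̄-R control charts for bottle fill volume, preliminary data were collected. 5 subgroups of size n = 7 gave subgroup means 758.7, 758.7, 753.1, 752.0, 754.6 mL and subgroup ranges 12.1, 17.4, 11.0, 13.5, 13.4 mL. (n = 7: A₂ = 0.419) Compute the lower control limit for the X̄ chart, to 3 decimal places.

X̄̄ = (758.7 + 758.7 + 753.1 + 752.0 + 754.6) / 5 = 3777.1000 / 5 = 755.4200
R̄ = (12.1 + 17.4 + 11.0 + 13.5 + 13.4) / 5 = 67.4000 / 5 = 13.4800
LCL = X̄̄ − A₂·R̄ = 755.4200 − 0.419 × 13.4800 = 749.7719

749.772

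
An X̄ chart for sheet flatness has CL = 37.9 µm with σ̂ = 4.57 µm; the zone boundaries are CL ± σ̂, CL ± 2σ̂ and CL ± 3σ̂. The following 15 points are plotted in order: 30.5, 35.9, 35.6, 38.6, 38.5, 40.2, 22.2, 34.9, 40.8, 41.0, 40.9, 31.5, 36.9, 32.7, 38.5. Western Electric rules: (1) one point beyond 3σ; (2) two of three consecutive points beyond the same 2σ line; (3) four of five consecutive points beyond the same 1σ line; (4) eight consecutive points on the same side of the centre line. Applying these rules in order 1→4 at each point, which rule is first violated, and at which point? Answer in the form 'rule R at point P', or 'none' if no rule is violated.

rule 1 at point 7

Zone of each point (C = within 1σ̂, B = 1σ̂–2σ̂, A = 2σ̂–3σ̂, * = beyond 3σ̂; sign = side of CL): 1:-B, 2:-C, 3:-C, 4:+C, 5:+C, 6:+C, 7:-*, 8:-C, 9:+C, 10:+C, 11:+C, 12:-B, 13:-C, 14:-B, 15:+C
Rule 1 (one point beyond the 3σ limits) is satisfied at point 7.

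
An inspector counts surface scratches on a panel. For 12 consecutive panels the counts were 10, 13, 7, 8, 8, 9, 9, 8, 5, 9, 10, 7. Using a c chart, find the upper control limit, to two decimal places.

c̄ = (10 + 13 + 7 + 8 + 8 + 9 + 9 + 8 + 5 + 9 + 10 + 7) / 12 = 103 / 12 = 8.5833
UCL = c̄ + 3√c̄ = 8.5833 + 3 × √8.5833 = 8.5833 + 3 × 2.9297 = 17.3725

17.37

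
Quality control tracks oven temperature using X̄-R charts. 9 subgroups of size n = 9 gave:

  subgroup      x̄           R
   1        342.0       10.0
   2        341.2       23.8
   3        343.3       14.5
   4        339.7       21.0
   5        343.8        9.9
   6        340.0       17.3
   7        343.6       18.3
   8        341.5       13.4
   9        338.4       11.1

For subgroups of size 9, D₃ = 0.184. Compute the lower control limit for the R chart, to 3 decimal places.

2.848

R̄ = (10.0 + 23.8 + 14.5 + 21.0 + 9.9 + 17.3 + 18.3 + 13.4 + 11.1) / 9 = 139.3000 / 9 = 15.4778
LCL_R = D₃·R̄ = 0.184 × 15.4778 = 2.8479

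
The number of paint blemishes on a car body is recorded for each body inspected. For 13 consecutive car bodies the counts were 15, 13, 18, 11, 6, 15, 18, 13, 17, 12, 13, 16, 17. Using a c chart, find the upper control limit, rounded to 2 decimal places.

25.44

c̄ = (15 + 13 + 18 + 11 + 6 + 15 + 18 + 13 + 17 + 12 + 13 + 16 + 17) / 13 = 184 / 13 = 14.1538
UCL = c̄ + 3√c̄ = 14.1538 + 3 × √14.1538 = 14.1538 + 3 × 3.7622 = 25.4403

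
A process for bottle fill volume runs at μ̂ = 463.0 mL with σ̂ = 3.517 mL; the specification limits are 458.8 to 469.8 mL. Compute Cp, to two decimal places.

0.52

Cp = (USL − LSL) / (6σ̂) = (469.8 − 458.8) / (6 × 3.517) = 11.0000 / 21.1020 = 0.5213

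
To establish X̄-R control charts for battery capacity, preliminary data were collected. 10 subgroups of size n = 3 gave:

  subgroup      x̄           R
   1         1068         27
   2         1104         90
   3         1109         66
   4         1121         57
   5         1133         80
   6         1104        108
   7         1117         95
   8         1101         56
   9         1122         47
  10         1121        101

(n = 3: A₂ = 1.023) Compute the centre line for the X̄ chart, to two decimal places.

X̄̄ = (1068 + 1104 + 1109 + 1121 + 1133 + 1104 + 1117 + 1101 + 1122 + 1121) / 10 = 11100.0000 / 10 = 1110.0000
CL = X̄̄ = 1110.0000

1110.00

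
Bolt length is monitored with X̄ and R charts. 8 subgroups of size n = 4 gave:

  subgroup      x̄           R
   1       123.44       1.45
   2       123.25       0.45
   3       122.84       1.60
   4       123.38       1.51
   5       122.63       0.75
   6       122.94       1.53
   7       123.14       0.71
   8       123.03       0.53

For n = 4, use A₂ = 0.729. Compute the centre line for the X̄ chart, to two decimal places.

X̄̄ = (123.44 + 123.25 + 122.84 + 123.38 + 122.63 + 122.94 + 123.14 + 123.03) / 8 = 984.6500 / 8 = 123.0812
CL = X̄̄ = 123.0812

123.08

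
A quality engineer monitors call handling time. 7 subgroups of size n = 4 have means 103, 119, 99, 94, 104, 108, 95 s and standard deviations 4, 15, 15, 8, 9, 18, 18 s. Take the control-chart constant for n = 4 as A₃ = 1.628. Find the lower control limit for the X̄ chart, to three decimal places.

82.909

X̄̄ = (103 + 119 + 99 + 94 + 104 + 108 + 95) / 7 = 103.1429
s̄ = (4 + 15 + 15 + 8 + 9 + 18 + 18) / 7 = 12.4286
LCL = X̄̄ − A₃·s̄ = 103.1429 − 1.628 × 12.4286 = 82.9091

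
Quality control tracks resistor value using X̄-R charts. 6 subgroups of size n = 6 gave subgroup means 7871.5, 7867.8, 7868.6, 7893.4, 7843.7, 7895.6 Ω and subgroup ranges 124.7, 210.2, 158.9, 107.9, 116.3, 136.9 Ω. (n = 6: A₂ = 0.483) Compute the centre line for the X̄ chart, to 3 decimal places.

7873.433

X̄̄ = (7871.5 + 7867.8 + 7868.6 + 7893.4 + 7843.7 + 7895.6) / 6 = 47240.6000 / 6 = 7873.4333
CL = X̄̄ = 7873.4333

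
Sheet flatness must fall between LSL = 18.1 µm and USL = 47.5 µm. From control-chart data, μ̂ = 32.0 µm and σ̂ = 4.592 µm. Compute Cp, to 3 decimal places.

Cp = (USL − LSL) / (6σ̂) = (47.5 − 18.1) / (6 × 4.592) = 29.4000 / 27.5520 = 1.0671

1.067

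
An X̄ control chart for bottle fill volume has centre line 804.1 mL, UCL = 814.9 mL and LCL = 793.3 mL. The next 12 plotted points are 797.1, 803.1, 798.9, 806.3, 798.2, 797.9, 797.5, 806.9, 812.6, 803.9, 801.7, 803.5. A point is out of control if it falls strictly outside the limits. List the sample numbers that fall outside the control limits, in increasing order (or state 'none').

All 12 points lie within [793.3, 814.9].

none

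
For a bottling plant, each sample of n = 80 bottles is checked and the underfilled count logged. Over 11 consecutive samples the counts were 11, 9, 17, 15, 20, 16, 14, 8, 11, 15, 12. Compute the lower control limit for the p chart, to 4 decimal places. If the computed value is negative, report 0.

p̄ = Σdᵢ / (k·n) = 148 / (11 × 80) = 0.16818
LCL = p̄ − 3·√(p̄(1−p̄)/n) = 0.16818 − 3 × 0.04182 = 0.04273

0.0427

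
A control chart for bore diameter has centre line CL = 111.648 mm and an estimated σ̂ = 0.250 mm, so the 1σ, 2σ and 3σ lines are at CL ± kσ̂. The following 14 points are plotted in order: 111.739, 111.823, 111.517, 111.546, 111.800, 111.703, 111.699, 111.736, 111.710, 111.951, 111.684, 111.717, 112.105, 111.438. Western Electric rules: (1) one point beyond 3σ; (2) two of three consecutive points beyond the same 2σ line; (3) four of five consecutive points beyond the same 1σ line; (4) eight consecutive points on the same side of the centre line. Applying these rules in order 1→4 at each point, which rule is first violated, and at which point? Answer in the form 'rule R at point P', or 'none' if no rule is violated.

rule 4 at point 12

Zone of each point (C = within 1σ̂, B = 1σ̂–2σ̂, A = 2σ̂–3σ̂, * = beyond 3σ̂; sign = side of CL): 1:+C, 2:+C, 3:-C, 4:-C, 5:+C, 6:+C, 7:+C, 8:+C, 9:+C, 10:+B, 11:+C, 12:+C, 13:+B, 14:-C
Rule 4 (eight consecutive points on the same side of the centre line) is satisfied at point 12.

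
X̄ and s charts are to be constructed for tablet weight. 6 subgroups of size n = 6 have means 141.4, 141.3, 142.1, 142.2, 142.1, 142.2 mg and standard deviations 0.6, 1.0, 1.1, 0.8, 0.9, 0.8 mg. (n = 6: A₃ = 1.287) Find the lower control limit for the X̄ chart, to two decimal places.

140.77

X̄̄ = (141.4 + 141.3 + 142.1 + 142.2 + 142.1 + 142.2) / 6 = 141.8833
s̄ = (0.6 + 1.0 + 1.1 + 0.8 + 0.9 + 0.8) / 6 = 0.8667
LCL = X̄̄ − A₃·s̄ = 141.8833 − 1.287 × 0.8667 = 140.7679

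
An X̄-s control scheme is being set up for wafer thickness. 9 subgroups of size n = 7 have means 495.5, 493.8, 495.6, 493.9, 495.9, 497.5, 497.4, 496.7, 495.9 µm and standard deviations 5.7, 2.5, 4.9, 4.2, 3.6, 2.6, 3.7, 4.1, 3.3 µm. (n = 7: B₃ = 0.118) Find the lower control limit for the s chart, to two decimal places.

s̄ = (5.7 + 2.5 + 4.9 + 4.2 + 3.6 + 2.6 + 3.7 + 4.1 + 3.3) / 9 = 3.8444
LCL_s = B₃·s̄ = 0.118 × 3.8444 = 0.4536

0.45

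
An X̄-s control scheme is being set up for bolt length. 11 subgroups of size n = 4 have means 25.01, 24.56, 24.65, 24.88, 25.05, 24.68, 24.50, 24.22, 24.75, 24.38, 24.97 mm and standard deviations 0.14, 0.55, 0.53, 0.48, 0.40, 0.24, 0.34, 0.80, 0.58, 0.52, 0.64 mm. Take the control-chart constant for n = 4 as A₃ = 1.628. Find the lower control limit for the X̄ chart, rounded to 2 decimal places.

X̄̄ = (25.01 + 24.56 + 24.65 + 24.88 + 25.05 + 24.68 + 24.50 + 24.22 + 24.75 + 24.38 + 24.97) / 11 = 24.6955
s̄ = (0.14 + 0.55 + 0.53 + 0.48 + 0.40 + 0.24 + 0.34 + 0.80 + 0.58 + 0.52 + 0.64) / 11 = 0.4745
LCL = X̄̄ − A₃·s̄ = 24.6955 − 1.628 × 0.4745 = 23.9229

23.92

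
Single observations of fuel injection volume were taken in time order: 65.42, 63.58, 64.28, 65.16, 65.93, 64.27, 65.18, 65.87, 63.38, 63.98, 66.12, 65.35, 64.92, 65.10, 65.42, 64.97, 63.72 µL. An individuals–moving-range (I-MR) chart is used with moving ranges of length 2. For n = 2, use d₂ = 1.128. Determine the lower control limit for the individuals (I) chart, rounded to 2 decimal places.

X̄ = (65.42 + 63.58 + 64.28 + 65.16 + 65.93 + 64.27 + 65.18 + 65.87 + 63.38 + 63.98 + 66.12 + 65.35 + 64.92 + 65.10 + 65.42 + 64.97 + 63.72) / 17 = 64.8618
Moving ranges: 1.84, 0.70, 0.88, 0.77, 1.66, 0.91, 0.69, 2.49, 0.60, 2.14, 0.77, 0.43, 0.18, 0.32, 0.45, 1.25; M̄R̄ = 16.0800 / 16 = 1.0050
LCL = X̄ − 3·M̄R̄/d₂ = 64.8618 − 3 × 1.0050 / 1.128 = 62.1889

62.19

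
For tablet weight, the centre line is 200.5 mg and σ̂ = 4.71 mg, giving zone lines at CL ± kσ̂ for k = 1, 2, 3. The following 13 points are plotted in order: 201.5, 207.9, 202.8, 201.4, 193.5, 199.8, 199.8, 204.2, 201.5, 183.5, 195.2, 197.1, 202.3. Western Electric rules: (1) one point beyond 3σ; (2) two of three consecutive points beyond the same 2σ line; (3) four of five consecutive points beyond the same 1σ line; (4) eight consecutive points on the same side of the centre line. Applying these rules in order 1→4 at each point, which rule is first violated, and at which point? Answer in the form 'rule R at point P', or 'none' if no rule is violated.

Zone of each point (C = within 1σ̂, B = 1σ̂–2σ̂, A = 2σ̂–3σ̂, * = beyond 3σ̂; sign = side of CL): 1:+C, 2:+B, 3:+C, 4:+C, 5:-B, 6:-C, 7:-C, 8:+C, 9:+C, 10:-*, 11:-B, 12:-C, 13:+C
Rule 1 (one point beyond the 3σ limits) is satisfied at point 10.

rule 1 at point 10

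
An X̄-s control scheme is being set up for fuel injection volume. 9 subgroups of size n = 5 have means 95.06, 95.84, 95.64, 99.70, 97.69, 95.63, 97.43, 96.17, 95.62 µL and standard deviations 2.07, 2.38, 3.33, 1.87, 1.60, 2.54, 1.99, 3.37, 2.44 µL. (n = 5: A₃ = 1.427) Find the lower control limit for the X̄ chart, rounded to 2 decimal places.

X̄̄ = (95.06 + 95.84 + 95.64 + 99.70 + 97.69 + 95.63 + 97.43 + 96.17 + 95.62) / 9 = 96.5311
s̄ = (2.07 + 2.38 + 3.33 + 1.87 + 1.60 + 2.54 + 1.99 + 3.37 + 2.44) / 9 = 2.3989
LCL = X̄̄ − A₃·s̄ = 96.5311 − 1.427 × 2.3989 = 93.1079

93.11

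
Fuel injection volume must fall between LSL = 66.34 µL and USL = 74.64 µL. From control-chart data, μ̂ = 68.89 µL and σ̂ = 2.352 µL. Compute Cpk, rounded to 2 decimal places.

0.36

Cpu = (USL − μ̂) / (3σ̂) = (74.64 − 68.89) / (3 × 2.352) = 0.8149; Cpl = (μ̂ − LSL) / (3σ̂) = (68.89 − 66.34) / (3 × 2.352) = 0.3614; Cpk = min(Cpu, Cpl) = 0.3614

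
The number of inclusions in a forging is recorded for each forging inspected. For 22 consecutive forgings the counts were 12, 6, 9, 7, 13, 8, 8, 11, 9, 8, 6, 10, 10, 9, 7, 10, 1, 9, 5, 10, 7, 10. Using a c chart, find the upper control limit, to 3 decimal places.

17.109

c̄ = (12 + 6 + 9 + 7 + 13 + 8 + 8 + 11 + 9 + 8 + 6 + 10 + 10 + 9 + 7 + 10 + 1 + 9 + 5 + 10 + 7 + 10) / 22 = 185 / 22 = 8.4091
UCL = c̄ + 3√c̄ = 8.4091 + 3 × √8.4091 = 8.4091 + 3 × 2.8998 = 17.1086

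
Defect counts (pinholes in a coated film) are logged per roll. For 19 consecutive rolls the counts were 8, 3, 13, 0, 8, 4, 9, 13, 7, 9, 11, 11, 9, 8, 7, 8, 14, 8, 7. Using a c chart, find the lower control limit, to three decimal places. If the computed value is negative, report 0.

c̄ = (8 + 3 + 13 + 0 + 8 + 4 + 9 + 13 + 7 + 9 + 11 + 11 + 9 + 8 + 7 + 8 + 14 + 8 + 7) / 19 = 157 / 19 = 8.2632
LCL = c̄ − 3√c̄ = 8.2632 − 3 × 2.8746 = -0.3606 → 0 (cannot be negative)

0.000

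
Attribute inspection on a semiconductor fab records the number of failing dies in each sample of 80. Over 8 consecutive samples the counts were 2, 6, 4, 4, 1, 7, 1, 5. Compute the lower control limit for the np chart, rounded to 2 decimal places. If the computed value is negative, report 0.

0.00

p̄ = Σdᵢ / (k·n) = 30 / (8 × 80) = 0.04688
LCL = np̄ − 3·√(np̄(1−p̄)) = 3.7500 − 3 × 1.8906 = -1.9217 → 0 (negative, so LCL = 0)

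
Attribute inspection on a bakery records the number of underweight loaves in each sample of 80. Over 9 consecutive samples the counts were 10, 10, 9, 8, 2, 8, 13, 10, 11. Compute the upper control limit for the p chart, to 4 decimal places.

p̄ = Σdᵢ / (k·n) = 81 / (9 × 80) = 0.11250
UCL = p̄ + 3·√(p̄(1−p̄)/n) = 0.11250 + 3 × √(0.11250×0.88750/80) = 0.11250 + 3 × 0.03533 = 0.21848

0.2185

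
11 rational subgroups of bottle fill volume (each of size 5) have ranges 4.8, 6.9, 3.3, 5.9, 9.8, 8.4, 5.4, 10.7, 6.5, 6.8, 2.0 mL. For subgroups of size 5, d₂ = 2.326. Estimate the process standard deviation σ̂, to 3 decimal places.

2.755

R̄ = (4.8 + 6.9 + 3.3 + 5.9 + 9.8 + 8.4 + 5.4 + 10.7 + 6.5 + 6.8 + 2.0) / 11 = 6.4091
σ̂ = R̄ / d₂ = 6.4091 / 2.326 = 2.7554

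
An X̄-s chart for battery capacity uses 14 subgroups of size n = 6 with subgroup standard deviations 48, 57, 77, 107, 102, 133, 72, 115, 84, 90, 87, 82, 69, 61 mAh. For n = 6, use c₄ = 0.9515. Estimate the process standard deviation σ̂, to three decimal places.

s̄ = (48 + 57 + 77 + 107 + 102 + 133 + 72 + 115 + 84 + 90 + 87 + 82 + 69 + 61) / 14 = 84.5714
σ̂ = s̄ / c₄ = 84.5714 / 0.9515 = 88.8822

88.882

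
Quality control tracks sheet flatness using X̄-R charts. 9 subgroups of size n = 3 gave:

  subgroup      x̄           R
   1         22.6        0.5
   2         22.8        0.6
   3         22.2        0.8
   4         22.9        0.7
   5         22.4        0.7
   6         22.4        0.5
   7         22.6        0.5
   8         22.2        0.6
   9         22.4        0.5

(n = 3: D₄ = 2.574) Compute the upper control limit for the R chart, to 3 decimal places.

1.544

R̄ = (0.5 + 0.6 + 0.8 + 0.7 + 0.7 + 0.5 + 0.5 + 0.6 + 0.5) / 9 = 5.4000 / 9 = 0.6000
UCL_R = D₄·R̄ = 2.574 × 0.6000 = 1.5444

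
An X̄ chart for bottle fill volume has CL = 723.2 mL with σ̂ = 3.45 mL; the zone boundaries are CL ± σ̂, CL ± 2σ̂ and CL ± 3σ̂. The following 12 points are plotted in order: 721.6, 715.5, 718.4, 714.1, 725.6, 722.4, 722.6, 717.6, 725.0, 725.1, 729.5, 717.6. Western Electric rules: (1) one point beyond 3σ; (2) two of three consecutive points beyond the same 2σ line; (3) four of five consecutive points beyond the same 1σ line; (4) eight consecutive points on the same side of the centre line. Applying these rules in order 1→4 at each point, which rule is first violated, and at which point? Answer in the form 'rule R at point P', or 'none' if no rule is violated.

Zone of each point (C = within 1σ̂, B = 1σ̂–2σ̂, A = 2σ̂–3σ̂, * = beyond 3σ̂; sign = side of CL): 1:-C, 2:-A, 3:-B, 4:-A, 5:+C, 6:-C, 7:-C, 8:-B, 9:+C, 10:+C, 11:+B, 12:-B
Rule 2 (two of three consecutive points beyond the same 2σ limit) is satisfied at point 4.

rule 2 at point 4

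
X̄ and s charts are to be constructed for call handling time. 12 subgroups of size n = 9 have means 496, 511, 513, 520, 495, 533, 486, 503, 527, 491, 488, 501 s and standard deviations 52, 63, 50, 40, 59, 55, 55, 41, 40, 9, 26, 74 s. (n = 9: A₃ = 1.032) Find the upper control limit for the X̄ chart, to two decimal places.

X̄̄ = (496 + 511 + 513 + 520 + 495 + 533 + 486 + 503 + 527 + 491 + 488 + 501) / 12 = 505.3333
s̄ = (52 + 63 + 50 + 40 + 59 + 55 + 55 + 41 + 40 + 9 + 26 + 74) / 12 = 47.0000
UCL = X̄̄ + A₃·s̄ = 505.3333 + 1.032 × 47.0000 = 553.8373

553.84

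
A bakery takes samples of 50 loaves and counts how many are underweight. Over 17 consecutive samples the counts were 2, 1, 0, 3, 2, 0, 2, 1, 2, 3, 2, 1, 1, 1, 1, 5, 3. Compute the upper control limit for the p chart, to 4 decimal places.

p̄ = Σdᵢ / (k·n) = 30 / (17 × 50) = 0.03529
UCL = p̄ + 3·√(p̄(1−p̄)/n) = 0.03529 + 3 × √(0.03529×0.96471/50) = 0.03529 + 3 × 0.02610 = 0.11358

0.1136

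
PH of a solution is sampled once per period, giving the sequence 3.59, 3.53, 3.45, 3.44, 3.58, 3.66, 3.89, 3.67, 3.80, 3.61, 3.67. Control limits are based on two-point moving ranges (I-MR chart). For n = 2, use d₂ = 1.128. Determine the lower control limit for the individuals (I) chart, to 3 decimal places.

3.307

X̄ = (3.59 + 3.53 + 3.45 + 3.44 + 3.58 + 3.66 + 3.89 + 3.67 + 3.80 + 3.61 + 3.67) / 11 = 3.6264
Moving ranges: 0.06, 0.08, 0.01, 0.14, 0.08, 0.23, 0.22, 0.13, 0.19, 0.06; M̄R̄ = 1.2000 / 10 = 0.1200
LCL = X̄ − 3·M̄R̄/d₂ = 3.6264 − 3 × 0.1200 / 1.128 = 3.3072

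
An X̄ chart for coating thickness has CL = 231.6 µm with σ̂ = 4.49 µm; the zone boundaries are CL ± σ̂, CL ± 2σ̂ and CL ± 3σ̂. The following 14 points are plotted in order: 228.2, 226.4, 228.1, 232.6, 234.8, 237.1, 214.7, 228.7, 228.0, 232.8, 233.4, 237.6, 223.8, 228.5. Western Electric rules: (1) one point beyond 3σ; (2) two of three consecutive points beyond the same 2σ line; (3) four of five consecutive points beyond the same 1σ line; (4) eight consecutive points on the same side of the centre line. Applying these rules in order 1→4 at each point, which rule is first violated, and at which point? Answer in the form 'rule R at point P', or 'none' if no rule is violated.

rule 1 at point 7

Zone of each point (C = within 1σ̂, B = 1σ̂–2σ̂, A = 2σ̂–3σ̂, * = beyond 3σ̂; sign = side of CL): 1:-C, 2:-B, 3:-C, 4:+C, 5:+C, 6:+B, 7:-*, 8:-C, 9:-C, 10:+C, 11:+C, 12:+B, 13:-B, 14:-C
Rule 1 (one point beyond the 3σ limits) is satisfied at point 7.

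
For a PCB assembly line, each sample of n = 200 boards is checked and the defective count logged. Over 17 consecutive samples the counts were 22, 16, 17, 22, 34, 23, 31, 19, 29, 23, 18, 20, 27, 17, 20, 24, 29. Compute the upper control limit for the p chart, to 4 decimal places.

p̄ = Σdᵢ / (k·n) = 391 / (17 × 200) = 0.11500
UCL = p̄ + 3·√(p̄(1−p̄)/n) = 0.11500 + 3 × √(0.11500×0.88500/200) = 0.11500 + 3 × 0.02256 = 0.18267

0.1827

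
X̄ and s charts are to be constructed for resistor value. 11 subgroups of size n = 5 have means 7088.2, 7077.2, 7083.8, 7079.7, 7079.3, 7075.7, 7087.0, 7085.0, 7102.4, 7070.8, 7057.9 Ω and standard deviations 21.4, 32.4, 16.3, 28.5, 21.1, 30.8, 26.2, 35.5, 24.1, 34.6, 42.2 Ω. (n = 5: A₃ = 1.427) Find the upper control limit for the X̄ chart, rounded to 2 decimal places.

7121.25

X̄̄ = (7088.2 + 7077.2 + 7083.8 + 7079.7 + 7079.3 + 7075.7 + 7087.0 + 7085.0 + 7102.4 + 7070.8 + 7057.9) / 11 = 7080.6364
s̄ = (21.4 + 32.4 + 16.3 + 28.5 + 21.1 + 30.8 + 26.2 + 35.5 + 24.1 + 34.6 + 42.2) / 11 = 28.4636
UCL = X̄̄ + A₃·s̄ = 7080.6364 + 1.427 × 28.4636 = 7121.2540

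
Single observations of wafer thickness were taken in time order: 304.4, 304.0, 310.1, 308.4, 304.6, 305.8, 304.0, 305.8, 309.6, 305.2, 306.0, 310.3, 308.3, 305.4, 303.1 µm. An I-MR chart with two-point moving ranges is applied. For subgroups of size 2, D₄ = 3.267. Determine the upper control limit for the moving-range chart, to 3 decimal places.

Moving ranges: 0.4, 6.1, 1.7, 3.8, 1.2, 1.8, 1.8, 3.8, 4.4, 0.8, 4.3, 2.0, 2.9, 2.3; M̄R̄ = 37.3000 / 14 = 2.6643
UCL_MR = D₄·M̄R̄ = 3.267 × 2.6643 = 8.7042

8.704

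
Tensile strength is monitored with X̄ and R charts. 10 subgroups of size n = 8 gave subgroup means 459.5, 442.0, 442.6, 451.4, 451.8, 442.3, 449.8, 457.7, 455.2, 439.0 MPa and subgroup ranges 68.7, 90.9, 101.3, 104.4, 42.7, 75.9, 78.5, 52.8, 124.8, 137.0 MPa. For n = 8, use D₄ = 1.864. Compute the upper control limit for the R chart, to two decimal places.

R̄ = (68.7 + 90.9 + 101.3 + 104.4 + 42.7 + 75.9 + 78.5 + 52.8 + 124.8 + 137.0) / 10 = 877.0000 / 10 = 87.7000
UCL_R = D₄·R̄ = 1.864 × 87.7000 = 163.4728

163.47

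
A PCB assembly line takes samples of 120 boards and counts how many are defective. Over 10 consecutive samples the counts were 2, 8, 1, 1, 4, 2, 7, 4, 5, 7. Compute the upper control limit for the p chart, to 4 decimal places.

p̄ = Σdᵢ / (k·n) = 41 / (10 × 120) = 0.03417
UCL = p̄ + 3·√(p̄(1−p̄)/n) = 0.03417 + 3 × √(0.03417×0.96583/120) = 0.03417 + 3 × 0.01658 = 0.08392

0.0839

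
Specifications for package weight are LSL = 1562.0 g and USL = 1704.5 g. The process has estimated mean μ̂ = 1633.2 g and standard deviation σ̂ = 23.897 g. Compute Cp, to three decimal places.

Cp = (USL − LSL) / (6σ̂) = (1704.5 − 1562.0) / (6 × 23.897) = 142.5000 / 143.3820 = 0.9938

0.994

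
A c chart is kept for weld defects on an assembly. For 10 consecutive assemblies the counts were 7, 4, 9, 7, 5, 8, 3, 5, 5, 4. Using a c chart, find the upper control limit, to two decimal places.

c̄ = (7 + 4 + 9 + 7 + 5 + 8 + 3 + 5 + 5 + 4) / 10 = 57 / 10 = 5.7000
UCL = c̄ + 3√c̄ = 5.7000 + 3 × √5.7000 = 5.7000 + 3 × 2.3875 = 12.8624

12.86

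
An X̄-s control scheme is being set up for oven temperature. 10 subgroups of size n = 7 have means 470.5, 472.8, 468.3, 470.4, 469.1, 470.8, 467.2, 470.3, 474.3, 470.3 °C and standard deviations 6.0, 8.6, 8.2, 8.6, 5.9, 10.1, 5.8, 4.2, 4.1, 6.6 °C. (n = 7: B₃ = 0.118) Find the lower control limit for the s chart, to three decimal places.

0.804

s̄ = (6.0 + 8.6 + 8.2 + 8.6 + 5.9 + 10.1 + 5.8 + 4.2 + 4.1 + 6.6) / 10 = 6.8100
LCL_s = B₃·s̄ = 0.118 × 6.8100 = 0.8036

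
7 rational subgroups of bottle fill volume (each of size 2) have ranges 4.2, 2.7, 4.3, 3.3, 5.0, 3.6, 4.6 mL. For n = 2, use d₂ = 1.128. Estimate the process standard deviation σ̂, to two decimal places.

3.51

R̄ = (4.2 + 2.7 + 4.3 + 3.3 + 5.0 + 3.6 + 4.6) / 7 = 3.9571
σ̂ = R̄ / d₂ = 3.9571 / 1.128 = 3.5081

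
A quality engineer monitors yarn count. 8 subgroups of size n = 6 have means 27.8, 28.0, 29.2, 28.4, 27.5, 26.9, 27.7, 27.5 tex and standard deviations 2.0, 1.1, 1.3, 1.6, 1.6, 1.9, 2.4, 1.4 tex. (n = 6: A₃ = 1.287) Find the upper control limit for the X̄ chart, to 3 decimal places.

30.015

X̄̄ = (27.8 + 28.0 + 29.2 + 28.4 + 27.5 + 26.9 + 27.7 + 27.5) / 8 = 27.8750
s̄ = (2.0 + 1.1 + 1.3 + 1.6 + 1.6 + 1.9 + 2.4 + 1.4) / 8 = 1.6625
UCL = X̄̄ + A₃·s̄ = 27.8750 + 1.287 × 1.6625 = 30.0146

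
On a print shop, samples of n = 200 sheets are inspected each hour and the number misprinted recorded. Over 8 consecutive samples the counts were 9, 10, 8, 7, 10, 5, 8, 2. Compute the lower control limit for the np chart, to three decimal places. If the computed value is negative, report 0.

0.000

p̄ = Σdᵢ / (k·n) = 59 / (8 × 200) = 0.03687
LCL = np̄ − 3·√(np̄(1−p̄)) = 7.3750 − 3 × 2.6652 = -0.6205 → 0 (negative, so LCL = 0)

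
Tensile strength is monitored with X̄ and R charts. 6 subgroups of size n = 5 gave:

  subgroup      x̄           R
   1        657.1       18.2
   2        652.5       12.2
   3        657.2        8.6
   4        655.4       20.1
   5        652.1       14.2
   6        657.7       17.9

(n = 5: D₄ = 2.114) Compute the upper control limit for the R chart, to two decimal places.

32.13

R̄ = (18.2 + 12.2 + 8.6 + 20.1 + 14.2 + 17.9) / 6 = 91.2000 / 6 = 15.2000
UCL_R = D₄·R̄ = 2.114 × 15.2000 = 32.1328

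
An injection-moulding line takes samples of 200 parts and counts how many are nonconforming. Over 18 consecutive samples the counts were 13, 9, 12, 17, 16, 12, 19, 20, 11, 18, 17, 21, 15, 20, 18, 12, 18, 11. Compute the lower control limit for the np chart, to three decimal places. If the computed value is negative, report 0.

4.156

p̄ = Σdᵢ / (k·n) = 279 / (18 × 200) = 0.07750
LCL = np̄ − 3·√(np̄(1−p̄)) = 15.5000 − 3 × 3.7814 = 4.1559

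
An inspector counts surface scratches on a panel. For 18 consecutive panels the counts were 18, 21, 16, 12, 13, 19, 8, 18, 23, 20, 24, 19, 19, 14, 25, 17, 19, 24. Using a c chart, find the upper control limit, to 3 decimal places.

c̄ = (18 + 21 + 16 + 12 + 13 + 19 + 8 + 18 + 23 + 20 + 24 + 19 + 19 + 14 + 25 + 17 + 19 + 24) / 18 = 329 / 18 = 18.2778
UCL = c̄ + 3√c̄ = 18.2778 + 3 × √18.2778 = 18.2778 + 3 × 4.2753 = 31.1035

31.104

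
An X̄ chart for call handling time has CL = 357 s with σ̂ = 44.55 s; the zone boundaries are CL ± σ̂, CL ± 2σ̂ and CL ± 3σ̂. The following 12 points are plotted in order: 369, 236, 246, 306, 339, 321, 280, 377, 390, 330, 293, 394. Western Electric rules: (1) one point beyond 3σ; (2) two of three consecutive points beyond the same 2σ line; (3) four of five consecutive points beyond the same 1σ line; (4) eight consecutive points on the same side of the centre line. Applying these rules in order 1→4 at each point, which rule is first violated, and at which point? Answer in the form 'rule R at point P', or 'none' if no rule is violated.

Zone of each point (C = within 1σ̂, B = 1σ̂–2σ̂, A = 2σ̂–3σ̂, * = beyond 3σ̂; sign = side of CL): 1:+C, 2:-A, 3:-A, 4:-B, 5:-C, 6:-C, 7:-B, 8:+C, 9:+C, 10:-C, 11:-B, 12:+C
Rule 2 (two of three consecutive points beyond the same 2σ limit) is satisfied at point 3.

rule 2 at point 3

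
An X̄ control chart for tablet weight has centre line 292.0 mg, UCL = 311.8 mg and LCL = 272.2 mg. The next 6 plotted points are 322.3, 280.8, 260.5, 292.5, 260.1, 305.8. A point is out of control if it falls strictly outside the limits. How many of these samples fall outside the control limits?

Compare each point to [272.2, 311.8]: sample 1 = 322.3 > UCL; sample 3 = 260.5 < LCL; sample 5 = 260.1 < LCL.

3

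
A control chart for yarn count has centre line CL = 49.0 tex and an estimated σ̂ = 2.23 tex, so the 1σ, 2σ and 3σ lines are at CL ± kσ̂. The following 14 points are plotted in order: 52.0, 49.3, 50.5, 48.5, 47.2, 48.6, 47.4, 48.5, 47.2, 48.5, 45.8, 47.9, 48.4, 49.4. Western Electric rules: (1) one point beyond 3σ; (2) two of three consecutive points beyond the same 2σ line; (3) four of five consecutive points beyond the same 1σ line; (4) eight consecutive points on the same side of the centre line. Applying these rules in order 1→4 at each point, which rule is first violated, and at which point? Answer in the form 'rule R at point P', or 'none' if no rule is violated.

rule 4 at point 11

Zone of each point (C = within 1σ̂, B = 1σ̂–2σ̂, A = 2σ̂–3σ̂, * = beyond 3σ̂; sign = side of CL): 1:+B, 2:+C, 3:+C, 4:-C, 5:-C, 6:-C, 7:-C, 8:-C, 9:-C, 10:-C, 11:-B, 12:-C, 13:-C, 14:+C
Rule 4 (eight consecutive points on the same side of the centre line) is satisfied at point 11.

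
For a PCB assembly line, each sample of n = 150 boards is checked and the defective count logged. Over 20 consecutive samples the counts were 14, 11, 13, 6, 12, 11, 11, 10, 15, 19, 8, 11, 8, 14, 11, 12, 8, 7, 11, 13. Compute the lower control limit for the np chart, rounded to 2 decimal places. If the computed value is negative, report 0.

1.57

p̄ = Σdᵢ / (k·n) = 225 / (20 × 150) = 0.07500
LCL = np̄ − 3·√(np̄(1−p̄)) = 11.2500 − 3 × 3.2259 = 1.5724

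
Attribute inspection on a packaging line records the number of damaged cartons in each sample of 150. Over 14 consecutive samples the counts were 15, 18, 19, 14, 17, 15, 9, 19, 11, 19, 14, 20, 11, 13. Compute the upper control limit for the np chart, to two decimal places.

26.40

p̄ = Σdᵢ / (k·n) = 214 / (14 × 150) = 0.10190
UCL = np̄ + 3·√(np̄(1−p̄)) = 15.2857 + 3 × √(15.2857×0.89810) = 15.2857 + 3 × 3.7051 = 26.4011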